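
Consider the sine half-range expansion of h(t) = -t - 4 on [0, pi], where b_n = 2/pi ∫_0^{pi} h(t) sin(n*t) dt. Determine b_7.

b_7 = 2/pi ∫_0^{pi} (-t - 4) sin(7*t) dt.
Integrating by parts (boundary term plus one more integral), an antiderivative of (-t - 4) sin(7*t) is t*cos(7*t)/7 - sin(7*t)/49 + 4*cos(7*t)/7; evaluating from 0 to pi: ∫_{0}^{pi} (-t - 4) sin(7*t) dt = (-4/7 - pi/7) - (4/7) = -8/7 - pi/7.
Hence b_7 = (2/pi)·(-8/7 - pi/7) = 2*(-8 - pi)/(7*pi).

2*(-8 - pi)/(7*pi)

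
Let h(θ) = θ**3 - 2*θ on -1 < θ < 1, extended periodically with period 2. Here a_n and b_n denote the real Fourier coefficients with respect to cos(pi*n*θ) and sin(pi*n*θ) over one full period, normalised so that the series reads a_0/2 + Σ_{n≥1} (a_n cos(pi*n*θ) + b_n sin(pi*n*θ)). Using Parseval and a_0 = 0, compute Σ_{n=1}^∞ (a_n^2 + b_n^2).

Parseval: a_0^2/2 + Σ_{n≥1} (a_n^2+b_n^2) = ∫_{-1}^{1} h(θ)^2 dθ = 142/105.
Subtract a_0^2/2 = 0: Σ (a_n^2+b_n^2) = 142/105.

142/105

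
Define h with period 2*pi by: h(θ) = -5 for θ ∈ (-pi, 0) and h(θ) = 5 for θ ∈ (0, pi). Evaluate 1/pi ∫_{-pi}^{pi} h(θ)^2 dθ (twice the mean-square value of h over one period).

50

1/pi ∫_{-pi}^{pi} h(θ)^2 dθ = 1/pi · (50*pi) = 50.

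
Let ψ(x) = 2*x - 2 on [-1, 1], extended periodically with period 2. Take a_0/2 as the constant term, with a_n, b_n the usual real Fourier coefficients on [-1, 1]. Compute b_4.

b_4 = ∫_{-1}^{1} ψ(x) sin(4*pi*x) dx.
Integrating by parts (boundary term plus one more integral), an antiderivative of (2*x - 2) sin(4*pi*x) is -x*cos(4*pi*x)/(2*pi) + sin(4*pi*x)/(8*pi**2) + cos(4*pi*x)/(2*pi); evaluating from -1 to 1: ∫_{-1}^{1} (2*x - 2) sin(4*pi*x) dx = (0) - (1/pi) = -1/pi.
Hence b_4 = -1/pi.

-1/pi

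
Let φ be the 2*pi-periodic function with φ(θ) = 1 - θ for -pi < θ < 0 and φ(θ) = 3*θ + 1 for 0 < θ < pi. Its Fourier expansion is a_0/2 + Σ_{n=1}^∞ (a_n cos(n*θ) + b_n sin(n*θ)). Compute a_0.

2 + 2*pi

a_0 = 1/pi ∫_{-pi}^{pi} φ(θ) dθ = 1/pi · (2*pi*(1 + pi)) = 2 + 2*pi.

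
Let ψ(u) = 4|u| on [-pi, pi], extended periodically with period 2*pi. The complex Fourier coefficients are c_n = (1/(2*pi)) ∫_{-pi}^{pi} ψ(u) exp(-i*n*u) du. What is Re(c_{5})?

Since ψ is real-valued, Re(c_{5}) = (1/(2*pi)) ∫_{-pi}^{pi} ψ(u) cos(5*u) du = a_{5}/2.
ψ is even and cos(5*u) is even, so the integrand is even: ∫_{-pi}^{pi} ψ(u) cos(5*u) du = 2∫_0^{pi} ψ(u) cos(5*u) du.
Integrating by parts (boundary term plus one more integral), an antiderivative of (4*u) cos(5*u) is 4*u*sin(5*u)/5 + 4*cos(5*u)/25; evaluating from 0 to pi: ∫_{0}^{pi} (4*u) cos(5*u) du = (-4/25) - (4/25) = -8/25.
So ∫_{-pi}^{pi} ψ(u) cos(5*u) du = -16/25.
Hence Re(c_{5}) = (1/(2*pi))·(-16/25) = -8/(25*pi).

-8/(25*pi)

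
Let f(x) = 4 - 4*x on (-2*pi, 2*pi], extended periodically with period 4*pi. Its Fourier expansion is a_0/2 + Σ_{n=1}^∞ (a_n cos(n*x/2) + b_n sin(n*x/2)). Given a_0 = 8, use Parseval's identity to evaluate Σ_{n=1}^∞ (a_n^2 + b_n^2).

Parseval: a_0^2/2 + Σ_{n≥1} (a_n^2+b_n^2) = (1/(2*pi)) ∫_{-2*pi}^{2*pi} f(x)^2 dx = 32 + 128*pi**2/3.
Subtract a_0^2/2 = 32: Σ (a_n^2+b_n^2) = 128*pi**2/3.

128*pi**2/3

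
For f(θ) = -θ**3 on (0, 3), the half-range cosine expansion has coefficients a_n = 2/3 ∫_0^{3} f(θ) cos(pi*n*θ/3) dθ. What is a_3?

a_3 = 2/3 ∫_0^{3} (-θ**3) cos(pi*θ) dθ.
Integrating by parts three times (tabular method), an antiderivative of (-θ**3) cos(pi*θ) is -θ**3*sin(pi*θ)/pi - 3*θ**2*cos(pi*θ)/pi**2 + 6*θ*sin(pi*θ)/pi**3 + 6*cos(pi*θ)/pi**4; evaluating from 0 to 3: ∫_{0}^{3} (-θ**3) cos(pi*θ) dθ = (3*(-2 + 9*pi**2)/pi**4) - (6/pi**4) = 3*(-4 + 9*pi**2)/pi**4.
Hence a_3 = (2/3)·(3*(-4 + 9*pi**2)/pi**4) = 2*(-4 + 9*pi**2)/pi**4.

2*(-4 + 9*pi**2)/pi**4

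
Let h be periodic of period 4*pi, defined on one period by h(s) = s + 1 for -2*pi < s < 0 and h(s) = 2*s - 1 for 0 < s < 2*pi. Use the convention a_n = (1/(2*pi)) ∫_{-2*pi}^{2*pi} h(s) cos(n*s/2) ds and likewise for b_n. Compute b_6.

-1

b_6 = (1/(2*pi)) ∫_{-2*pi}^{2*pi} h(s) sin(3*s) ds.
Split the integral at the breakpoints.
Integrating by parts (boundary term plus one more integral), an antiderivative of (s + 1) sin(3*s) is -s*cos(3*s)/3 + sin(3*s)/9 - cos(3*s)/3; evaluating from -2*pi to 0: ∫_{-2*pi}^{0} (s + 1) sin(3*s) ds = (-1/3) - (-1/3 + 2*pi/3) = -2*pi/3.
Integrating by parts (boundary term plus one more integral), an antiderivative of (2*s - 1) sin(3*s) is -2*s*cos(3*s)/3 + 2*sin(3*s)/9 + cos(3*s)/3; evaluating from 0 to 2*pi: ∫_{0}^{2*pi} (2*s - 1) sin(3*s) ds = (1/3 - 4*pi/3) - (1/3) = -4*pi/3.
Summing the pieces and multiplying by (1/(2*pi)) gives b_6 = -1.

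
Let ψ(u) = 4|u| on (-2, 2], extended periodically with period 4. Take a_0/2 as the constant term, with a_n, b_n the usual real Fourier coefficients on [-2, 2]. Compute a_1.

a_1 = 1/2 ∫_{-2}^{2} ψ(u) cos(pi*u/2) du.
ψ is even and cos(pi*u/2) is even, so the integrand is even and a_1 = ∫_0^{2} ψ(u) cos(pi*u/2) du.
Integrating by parts (boundary term plus one more integral), an antiderivative of (4*u) cos(pi*u/2) is 8*u*sin(pi*u/2)/pi + 16*cos(pi*u/2)/pi**2; evaluating from 0 to 2: ∫_{0}^{2} (4*u) cos(pi*u/2) du = (-16/pi**2) - (16/pi**2) = -32/pi**2.
Hence a_1 = -32/pi**2.

-32/pi**2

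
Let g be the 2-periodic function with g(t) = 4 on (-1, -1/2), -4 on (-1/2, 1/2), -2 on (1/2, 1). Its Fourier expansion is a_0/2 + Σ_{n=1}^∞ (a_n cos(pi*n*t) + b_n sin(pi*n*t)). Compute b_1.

b_1 = ∫_{-1}^{1} g(t) sin(pi*t) dt.
Split the integral at the breakpoints.
Directly, an antiderivative of (4) sin(pi*t) is -4*cos(pi*t)/pi; evaluating from -1 to -1/2: ∫_{-1}^{-1/2} (4) sin(pi*t) dt = (0) - (4/pi) = -4/pi.
Directly, an antiderivative of (-4) sin(pi*t) is 4*cos(pi*t)/pi; evaluating from -1/2 to 1/2: ∫_{-1/2}^{1/2} (-4) sin(pi*t) dt = (0) - (0) = 0.
Directly, an antiderivative of (-2) sin(pi*t) is 2*cos(pi*t)/pi; evaluating from 1/2 to 1: ∫_{1/2}^{1} (-2) sin(pi*t) dt = (-2/pi) - (0) = -2/pi.
Summing the pieces gives b_1 = -6/pi.

-6/pi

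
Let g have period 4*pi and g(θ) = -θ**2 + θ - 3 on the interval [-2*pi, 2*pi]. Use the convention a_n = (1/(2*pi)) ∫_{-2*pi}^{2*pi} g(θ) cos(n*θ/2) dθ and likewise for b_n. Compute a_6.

-4/9

a_6 = (1/(2*pi)) ∫_{-2*pi}^{2*pi} g(θ) cos(3*θ) dθ.
Integrating by parts twice (tabular method), an antiderivative of (-θ**2 + θ - 3) cos(3*θ) is -θ**2*sin(3*θ)/3 + θ*sin(3*θ)/3 - 2*θ*cos(3*θ)/9 - 25*sin(3*θ)/27 + cos(3*θ)/9; evaluating from -2*pi to 2*pi: ∫_{-2*pi}^{2*pi} (-θ**2 + θ - 3) cos(3*θ) dθ = (1/9 - 4*pi/9) - (1/9 + 4*pi/9) = -8*pi/9.
Hence a_6 = (1/(2*pi))·(-8*pi/9) = -4/9.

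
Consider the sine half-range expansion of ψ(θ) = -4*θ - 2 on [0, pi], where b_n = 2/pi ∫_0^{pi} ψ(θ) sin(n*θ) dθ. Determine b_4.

2

b_4 = 2/pi ∫_0^{pi} (-4*θ - 2) sin(4*θ) dθ.
Integrating by parts (boundary term plus one more integral), an antiderivative of (-4*θ - 2) sin(4*θ) is θ*cos(4*θ) - sin(4*θ)/4 + cos(4*θ)/2; evaluating from 0 to pi: ∫_{0}^{pi} (-4*θ - 2) sin(4*θ) dθ = (1/2 + pi) - (1/2) = pi.
Hence b_4 = (2/pi)·(pi) = 2.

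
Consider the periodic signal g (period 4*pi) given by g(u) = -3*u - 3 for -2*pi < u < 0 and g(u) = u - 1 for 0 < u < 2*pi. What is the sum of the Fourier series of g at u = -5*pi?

-3 + 3*pi

u = -5*pi differs from u = -pi by -1 full period(s), and the series is 4*pi-periodic.
g is continuous at u = -pi with value -3 + 3*pi, so the series converges to -3 + 3*pi there.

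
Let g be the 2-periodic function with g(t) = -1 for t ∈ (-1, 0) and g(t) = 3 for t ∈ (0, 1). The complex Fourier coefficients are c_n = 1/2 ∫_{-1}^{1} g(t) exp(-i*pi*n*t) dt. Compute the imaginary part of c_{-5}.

Since g is real-valued, Im(c_{-5}) = -1/2 ∫_{-1}^{1} g(t) sin(-5*pi*t) dt = b_{5}/2.
Split the integral at the breakpoints.
Directly, an antiderivative of (-1) sin(-5*pi*t) is -cos(5*pi*t)/(5*pi); evaluating from -1 to 0: ∫_{-1}^{0} (-1) sin(-5*pi*t) dt = (-1/(5*pi)) - (1/(5*pi)) = -2/(5*pi).
Directly, an antiderivative of (3) sin(-5*pi*t) is 3*cos(5*pi*t)/(5*pi); evaluating from 0 to 1: ∫_{0}^{1} (3) sin(-5*pi*t) dt = (-3/(5*pi)) - (3/(5*pi)) = -6/(5*pi).
So ∫_{-1}^{1} g(t) sin(-5*pi*t) dt = -8/(5*pi).
Hence Im(c_{-5}) = (-1/2)·(-8/(5*pi)) = 4/(5*pi).

4/(5*pi)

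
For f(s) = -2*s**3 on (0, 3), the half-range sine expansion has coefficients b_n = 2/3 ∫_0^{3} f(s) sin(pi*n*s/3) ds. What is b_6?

b_6 = 2/3 ∫_0^{3} (-2*s**3) sin(2*pi*s) ds.
Integrating by parts three times (tabular method), an antiderivative of (-2*s**3) sin(2*pi*s) is s**3*cos(2*pi*s)/pi - 3*s**2*sin(2*pi*s)/(2*pi**2) - 3*s*cos(2*pi*s)/(2*pi**3) + 3*sin(2*pi*s)/(4*pi**4); evaluating from 0 to 3: ∫_{0}^{3} (-2*s**3) sin(2*pi*s) ds = (-9/(2*pi**3) + 27/pi) - (0) = -9/(2*pi**3) + 27/pi.
Hence b_6 = (2/3)·(-9/(2*pi**3) + 27/pi) = -3/pi**3 + 18/pi.

-3/pi**3 + 18/pi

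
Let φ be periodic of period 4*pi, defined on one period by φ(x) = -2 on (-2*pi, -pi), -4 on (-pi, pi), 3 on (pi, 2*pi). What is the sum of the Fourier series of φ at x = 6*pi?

x = 6*pi differs from x = 2*pi by 1 full period(s), and the series is 4*pi-periodic.
At x = 2*pi the one-sided limits are φ(2*pi^-) = 3 and φ(2*pi^+) = -2.
By Dirichlet's theorem the series converges to their average, [(3) + (-2)]/2 = 1/2.

1/2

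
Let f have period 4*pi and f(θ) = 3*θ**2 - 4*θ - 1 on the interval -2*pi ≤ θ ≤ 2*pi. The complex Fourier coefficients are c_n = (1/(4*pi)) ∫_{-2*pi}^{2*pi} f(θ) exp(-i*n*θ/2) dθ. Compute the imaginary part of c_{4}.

-2

Since f is real-valued, Im(c_{4}) = -(1/(4*pi)) ∫_{-2*pi}^{2*pi} f(θ) sin(2*θ) dθ = -b_{4}/2.
Integrating by parts twice (tabular method), an antiderivative of (3*θ**2 - 4*θ - 1) sin(2*θ) is -3*θ**2*cos(2*θ)/2 + 3*θ*sin(2*θ)/2 + 2*θ*cos(2*θ) - sin(2*θ) + 5*cos(2*θ)/4; evaluating from -2*pi to 2*pi: ∫_{-2*pi}^{2*pi} (3*θ**2 - 4*θ - 1) sin(2*θ) dθ = (-6*pi**2 + 5/4 + 4*pi) - (-6*pi**2 - 4*pi + 5/4) = 8*pi.
Hence Im(c_{4}) = (-1/(4*pi))·(8*pi) = -2.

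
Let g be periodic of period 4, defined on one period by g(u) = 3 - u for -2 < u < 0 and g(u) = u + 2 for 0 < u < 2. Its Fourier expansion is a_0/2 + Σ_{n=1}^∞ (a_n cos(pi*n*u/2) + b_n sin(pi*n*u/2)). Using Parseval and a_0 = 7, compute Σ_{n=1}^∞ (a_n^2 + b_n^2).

7/6

Parseval: a_0^2/2 + Σ_{n≥1} (a_n^2+b_n^2) = 1/2 ∫_{-2}^{2} g(u)^2 du = 77/3.
Subtract a_0^2/2 = 49/2: Σ (a_n^2+b_n^2) = 7/6.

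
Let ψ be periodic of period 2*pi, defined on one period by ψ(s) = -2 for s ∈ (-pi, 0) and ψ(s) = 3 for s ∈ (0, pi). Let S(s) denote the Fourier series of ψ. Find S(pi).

1/2

s = pi differs from s = -pi by 1 full period(s), and the series is 2*pi-periodic.
At s = -pi the one-sided limits are ψ(-pi^-) = 3 and ψ(-pi^+) = -2.
By Dirichlet's theorem the series converges to their average, [(3) + (-2)]/2 = 1/2.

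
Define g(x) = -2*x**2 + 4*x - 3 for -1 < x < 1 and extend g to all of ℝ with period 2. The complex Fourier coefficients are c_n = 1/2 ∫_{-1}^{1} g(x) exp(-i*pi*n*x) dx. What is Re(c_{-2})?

Since g is real-valued, Re(c_{-2}) = 1/2 ∫_{-1}^{1} g(x) cos(-2*pi*x) dx = a_{2}/2.
Integrating by parts twice (tabular method), an antiderivative of (-2*x**2 + 4*x - 3) cos(-2*pi*x) is -x**2*sin(2*pi*x)/pi + 2*x*sin(2*pi*x)/pi - x*cos(2*pi*x)/pi**2 - 3*sin(2*pi*x)/(2*pi) + sin(2*pi*x)/(2*pi**3) + cos(2*pi*x)/pi**2; evaluating from -1 to 1: ∫_{-1}^{1} (-2*x**2 + 4*x - 3) cos(-2*pi*x) dx = (0) - (2/pi**2) = -2/pi**2.
Hence Re(c_{-2}) = (1/2)·(-2/pi**2) = -1/pi**2.

-1/pi**2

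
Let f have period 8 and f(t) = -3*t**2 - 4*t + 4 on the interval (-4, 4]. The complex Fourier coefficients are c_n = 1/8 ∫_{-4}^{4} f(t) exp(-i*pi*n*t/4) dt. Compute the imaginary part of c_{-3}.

-16/(3*pi)

Since f is real-valued, Im(c_{-3}) = -1/8 ∫_{-4}^{4} f(t) sin(-3*pi*t/4) dt = b_{3}/2.
Integrating by parts twice (tabular method), an antiderivative of (-3*t**2 - 4*t + 4) sin(-3*pi*t/4) is -4*t**2*cos(3*pi*t/4)/pi + 32*t*sin(3*pi*t/4)/(3*pi**2) - 16*t*cos(3*pi*t/4)/(3*pi) + 64*sin(3*pi*t/4)/(9*pi**2) + 128*cos(3*pi*t/4)/(9*pi**3) + 16*cos(3*pi*t/4)/(3*pi); evaluating from -4 to 4: ∫_{-4}^{4} (-3*t**2 - 4*t + 4) sin(-3*pi*t/4) dt = (-128/(9*pi**3) + 80/pi) - (16*(-8 + 21*pi**2)/(9*pi**3)) = 128/(3*pi).
Hence Im(c_{-3}) = (-1/8)·(128/(3*pi)) = -16/(3*pi).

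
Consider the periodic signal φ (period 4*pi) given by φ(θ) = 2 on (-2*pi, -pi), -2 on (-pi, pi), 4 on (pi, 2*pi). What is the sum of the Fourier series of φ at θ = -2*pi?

At θ = -2*pi the one-sided limits are φ(-2*pi^-) = 4 and φ(-2*pi^+) = 2.
By Dirichlet's theorem the series converges to their average, [(4) + (2)]/2 = 3.

3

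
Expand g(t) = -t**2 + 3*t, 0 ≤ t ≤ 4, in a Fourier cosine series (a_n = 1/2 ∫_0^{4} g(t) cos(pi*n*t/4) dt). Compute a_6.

-16/(9*pi**2)

a_6 = 1/2 ∫_0^{4} (-t**2 + 3*t) cos(3*pi*t/2) dt.
Integrating by parts twice (tabular method), an antiderivative of (-t**2 + 3*t) cos(3*pi*t/2) is -2*t**2*sin(3*pi*t/2)/(3*pi) + 2*t*sin(3*pi*t/2)/pi - 8*t*cos(3*pi*t/2)/(9*pi**2) + 16*sin(3*pi*t/2)/(27*pi**3) + 4*cos(3*pi*t/2)/(3*pi**2); evaluating from 0 to 4: ∫_{0}^{4} (-t**2 + 3*t) cos(3*pi*t/2) dt = (-20/(9*pi**2)) - (4/(3*pi**2)) = -32/(9*pi**2).
Hence a_6 = (1/2)·(-32/(9*pi**2)) = -16/(9*pi**2).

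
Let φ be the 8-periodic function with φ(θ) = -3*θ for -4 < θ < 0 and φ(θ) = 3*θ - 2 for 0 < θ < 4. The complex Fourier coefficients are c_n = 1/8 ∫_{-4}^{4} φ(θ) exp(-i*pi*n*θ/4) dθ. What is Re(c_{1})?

-24/pi**2

Since φ is real-valued, Re(c_{1}) = 1/8 ∫_{-4}^{4} φ(θ) cos(pi*θ/4) dθ = a_{1}/2.
Split the integral at the breakpoints.
Integrating by parts (boundary term plus one more integral), an antiderivative of (-3*θ) cos(pi*θ/4) is -12*θ*sin(pi*θ/4)/pi - 48*cos(pi*θ/4)/pi**2; evaluating from -4 to 0: ∫_{-4}^{0} (-3*θ) cos(pi*θ/4) dθ = (-48/pi**2) - (48/pi**2) = -96/pi**2.
Integrating by parts (boundary term plus one more integral), an antiderivative of (3*θ - 2) cos(pi*θ/4) is 12*θ*sin(pi*θ/4)/pi - 8*sin(pi*θ/4)/pi + 48*cos(pi*θ/4)/pi**2; evaluating from 0 to 4: ∫_{0}^{4} (3*θ - 2) cos(pi*θ/4) dθ = (-48/pi**2) - (48/pi**2) = -96/pi**2.
So ∫_{-4}^{4} φ(θ) cos(pi*θ/4) dθ = -192/pi**2.
Hence Re(c_{1}) = (1/8)·(-192/pi**2) = -24/pi**2.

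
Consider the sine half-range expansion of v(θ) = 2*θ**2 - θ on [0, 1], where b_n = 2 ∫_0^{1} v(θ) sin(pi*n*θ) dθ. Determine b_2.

b_2 = 2 ∫_0^{1} (2*θ**2 - θ) sin(2*pi*θ) dθ.
Integrating by parts twice (tabular method), an antiderivative of (2*θ**2 - θ) sin(2*pi*θ) is -θ**2*cos(2*pi*θ)/pi + θ*sin(2*pi*θ)/pi**2 + θ*cos(2*pi*θ)/(2*pi) - sin(2*pi*θ)/(4*pi**2) + cos(2*pi*θ)/(2*pi**3); evaluating from 0 to 1: ∫_{0}^{1} (2*θ**2 - θ) sin(2*pi*θ) dθ = ((1 - pi**2)/(2*pi**3)) - (1/(2*pi**3)) = -1/(2*pi).
Hence b_2 = 2·(-1/(2*pi)) = -1/pi.

-1/pi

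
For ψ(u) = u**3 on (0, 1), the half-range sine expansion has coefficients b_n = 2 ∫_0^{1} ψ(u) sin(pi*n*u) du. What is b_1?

-12/pi**3 + 2/pi

b_1 = 2 ∫_0^{1} (u**3) sin(pi*u) du.
Integrating by parts three times (tabular method), an antiderivative of (u**3) sin(pi*u) is -u**3*cos(pi*u)/pi + 3*u**2*sin(pi*u)/pi**2 + 6*u*cos(pi*u)/pi**3 - 6*sin(pi*u)/pi**4; evaluating from 0 to 1: ∫_{0}^{1} (u**3) sin(pi*u) du = ((-6 + pi**2)/pi**3) - (0) = (-6 + pi**2)/pi**3.
Hence b_1 = 2·((-6 + pi**2)/pi**3) = -12/pi**3 + 2/pi.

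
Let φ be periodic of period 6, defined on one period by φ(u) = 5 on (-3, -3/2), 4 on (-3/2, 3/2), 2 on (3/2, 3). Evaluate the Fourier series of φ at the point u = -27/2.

9/2

u = -27/2 differs from u = -3/2 by -2 full period(s), and the series is 6-periodic.
At u = -3/2 the one-sided limits are φ(-3/2^-) = 5 and φ(-3/2^+) = 4.
By Dirichlet's theorem the series converges to their average, [(5) + (4)]/2 = 9/2.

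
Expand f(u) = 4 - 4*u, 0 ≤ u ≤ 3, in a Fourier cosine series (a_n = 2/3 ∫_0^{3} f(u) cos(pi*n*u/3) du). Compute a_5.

48/(25*pi**2)

a_5 = 2/3 ∫_0^{3} (4 - 4*u) cos(5*pi*u/3) du.
Integrating by parts (boundary term plus one more integral), an antiderivative of (4 - 4*u) cos(5*pi*u/3) is -12*u*sin(5*pi*u/3)/(5*pi) + 12*sin(5*pi*u/3)/(5*pi) - 36*cos(5*pi*u/3)/(25*pi**2); evaluating from 0 to 3: ∫_{0}^{3} (4 - 4*u) cos(5*pi*u/3) du = (36/(25*pi**2)) - (-36/(25*pi**2)) = 72/(25*pi**2).
Hence a_5 = (2/3)·(72/(25*pi**2)) = 48/(25*pi**2).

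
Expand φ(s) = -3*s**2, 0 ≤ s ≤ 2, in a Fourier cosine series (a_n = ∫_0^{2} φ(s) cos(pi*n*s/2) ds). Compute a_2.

a_2 = ∫_0^{2} (-3*s**2) cos(pi*s) ds.
Integrating by parts twice (tabular method), an antiderivative of (-3*s**2) cos(pi*s) is -3*s**2*sin(pi*s)/pi - 6*s*cos(pi*s)/pi**2 + 6*sin(pi*s)/pi**3; evaluating from 0 to 2: ∫_{0}^{2} (-3*s**2) cos(pi*s) ds = (-12/pi**2) - (0) = -12/pi**2.
Hence a_2 = -12/pi**2.

-12/pi**2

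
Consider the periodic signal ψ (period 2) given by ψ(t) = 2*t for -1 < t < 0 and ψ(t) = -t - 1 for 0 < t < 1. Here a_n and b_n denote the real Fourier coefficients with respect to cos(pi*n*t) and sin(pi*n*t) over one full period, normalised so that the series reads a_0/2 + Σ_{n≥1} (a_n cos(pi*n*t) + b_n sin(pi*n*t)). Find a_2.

0

a_2 = ∫_{-1}^{1} ψ(t) cos(2*pi*t) dt.
Split the integral at the breakpoints.
Integrating by parts (boundary term plus one more integral), an antiderivative of (2*t) cos(2*pi*t) is t*sin(2*pi*t)/pi + cos(2*pi*t)/(2*pi**2); evaluating from -1 to 0: ∫_{-1}^{0} (2*t) cos(2*pi*t) dt = (1/(2*pi**2)) - (1/(2*pi**2)) = 0.
Integrating by parts (boundary term plus one more integral), an antiderivative of (-t - 1) cos(2*pi*t) is -t*sin(2*pi*t)/(2*pi) - sin(2*pi*t)/(2*pi) - cos(2*pi*t)/(4*pi**2); evaluating from 0 to 1: ∫_{0}^{1} (-t - 1) cos(2*pi*t) dt = (-1/(4*pi**2)) - (-1/(4*pi**2)) = 0.
Summing the pieces gives a_2 = 0.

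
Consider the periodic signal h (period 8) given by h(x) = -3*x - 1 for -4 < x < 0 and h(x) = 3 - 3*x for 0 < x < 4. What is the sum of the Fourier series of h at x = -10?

x = -10 differs from x = -2 by -1 full period(s), and the series is 8-periodic.
h is continuous at x = -2 with value 5, so the series converges to 5 there.

5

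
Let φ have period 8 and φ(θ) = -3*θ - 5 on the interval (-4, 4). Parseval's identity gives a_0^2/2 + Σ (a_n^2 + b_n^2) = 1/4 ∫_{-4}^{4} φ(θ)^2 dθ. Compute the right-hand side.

146

1/4 ∫_{-4}^{4} φ(θ)^2 dθ = 1/4 · (584) = 146.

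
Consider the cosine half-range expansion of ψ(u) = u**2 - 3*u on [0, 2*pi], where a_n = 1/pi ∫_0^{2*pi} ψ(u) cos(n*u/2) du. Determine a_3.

a_3 = 1/pi ∫_0^{2*pi} (u**2 - 3*u) cos(3*u/2) du.
Integrating by parts twice (tabular method), an antiderivative of (u**2 - 3*u) cos(3*u/2) is 2*u**2*sin(3*u/2)/3 - 2*u*sin(3*u/2) + 8*u*cos(3*u/2)/9 - 16*sin(3*u/2)/27 - 4*cos(3*u/2)/3; evaluating from 0 to 2*pi: ∫_{0}^{2*pi} (u**2 - 3*u) cos(3*u/2) du = (4/3 - 16*pi/9) - (-4/3) = 8/3 - 16*pi/9.
Hence a_3 = (1/pi)·(8/3 - 16*pi/9) = 8*(3 - 2*pi)/(9*pi).

8*(3 - 2*pi)/(9*pi)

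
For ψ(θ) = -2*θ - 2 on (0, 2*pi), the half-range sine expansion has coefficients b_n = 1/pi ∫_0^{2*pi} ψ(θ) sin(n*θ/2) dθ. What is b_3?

b_3 = 1/pi ∫_0^{2*pi} (-2*θ - 2) sin(3*θ/2) dθ.
Integrating by parts (boundary term plus one more integral), an antiderivative of (-2*θ - 2) sin(3*θ/2) is 4*θ*cos(3*θ/2)/3 - 8*sin(3*θ/2)/9 + 4*cos(3*θ/2)/3; evaluating from 0 to 2*pi: ∫_{0}^{2*pi} (-2*θ - 2) sin(3*θ/2) dθ = (-8*pi/3 - 4/3) - (4/3) = -8*pi/3 - 8/3.
Hence b_3 = (1/pi)·(-8*pi/3 - 8/3) = 8*(-pi - 1)/(3*pi).

8*(-pi - 1)/(3*pi)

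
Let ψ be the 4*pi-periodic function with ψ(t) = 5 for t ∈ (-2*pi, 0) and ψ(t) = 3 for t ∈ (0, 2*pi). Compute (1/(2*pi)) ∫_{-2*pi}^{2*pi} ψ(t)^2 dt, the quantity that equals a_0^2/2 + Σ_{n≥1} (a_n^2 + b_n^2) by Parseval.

34

(1/(2*pi)) ∫_{-2*pi}^{2*pi} ψ(t)^2 dt = (1/(2*pi)) · (68*pi) = 34.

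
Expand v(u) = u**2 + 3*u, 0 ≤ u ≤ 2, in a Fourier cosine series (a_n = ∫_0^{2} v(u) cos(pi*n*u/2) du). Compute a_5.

a_5 = ∫_0^{2} (u**2 + 3*u) cos(5*pi*u/2) du.
Integrating by parts twice (tabular method), an antiderivative of (u**2 + 3*u) cos(5*pi*u/2) is 2*u**2*sin(5*pi*u/2)/(5*pi) + 6*u*sin(5*pi*u/2)/(5*pi) + 8*u*cos(5*pi*u/2)/(25*pi**2) - 16*sin(5*pi*u/2)/(125*pi**3) + 12*cos(5*pi*u/2)/(25*pi**2); evaluating from 0 to 2: ∫_{0}^{2} (u**2 + 3*u) cos(5*pi*u/2) du = (-28/(25*pi**2)) - (12/(25*pi**2)) = -8/(5*pi**2).
Hence a_5 = -8/(5*pi**2).

-8/(5*pi**2)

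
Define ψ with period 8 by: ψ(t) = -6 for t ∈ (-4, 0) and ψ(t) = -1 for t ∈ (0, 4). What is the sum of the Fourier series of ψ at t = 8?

t = 8 differs from t = 0 by 1 full period(s), and the series is 8-periodic.
At t = 0 the one-sided limits are ψ(0^-) = -6 and ψ(0^+) = -1.
By Dirichlet's theorem the series converges to their average, [(-6) + (-1)]/2 = -7/2.

-7/2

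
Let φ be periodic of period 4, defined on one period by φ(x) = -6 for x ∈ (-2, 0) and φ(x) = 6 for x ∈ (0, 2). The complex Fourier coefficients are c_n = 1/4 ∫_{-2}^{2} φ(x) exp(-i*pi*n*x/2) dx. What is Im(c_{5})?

Since φ is real-valued, Im(c_{5}) = -1/4 ∫_{-2}^{2} φ(x) sin(5*pi*x/2) dx = -b_{5}/2.
φ is odd and sin(5*pi*x/2) is odd, so the integrand is even: ∫_{-2}^{2} φ(x) sin(5*pi*x/2) dx = 2∫_0^{2} φ(x) sin(5*pi*x/2) dx.
Directly, an antiderivative of (6) sin(5*pi*x/2) is -12*cos(5*pi*x/2)/(5*pi); evaluating from 0 to 2: ∫_{0}^{2} (6) sin(5*pi*x/2) dx = (12/(5*pi)) - (-12/(5*pi)) = 24/(5*pi).
So ∫_{-2}^{2} φ(x) sin(5*pi*x/2) dx = 48/(5*pi).
Hence Im(c_{5}) = (-1/4)·(48/(5*pi)) = -12/(5*pi).

-12/(5*pi)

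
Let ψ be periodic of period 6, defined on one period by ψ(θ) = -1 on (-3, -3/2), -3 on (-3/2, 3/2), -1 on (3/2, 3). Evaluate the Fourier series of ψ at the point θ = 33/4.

-1

θ = 33/4 differs from θ = 9/4 by 1 full period(s), and the series is 6-periodic.
ψ is continuous at θ = 9/4 with value -1, so the series converges to -1 there.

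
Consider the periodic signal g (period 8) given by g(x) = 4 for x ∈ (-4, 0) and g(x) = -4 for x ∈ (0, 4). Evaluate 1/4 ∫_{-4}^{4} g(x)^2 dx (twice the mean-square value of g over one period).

1/4 ∫_{-4}^{4} g(x)^2 dx = 1/4 · (128) = 32.

32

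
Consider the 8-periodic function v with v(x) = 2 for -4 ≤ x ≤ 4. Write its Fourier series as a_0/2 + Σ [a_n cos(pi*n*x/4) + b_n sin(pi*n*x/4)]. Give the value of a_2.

0

a_2 = 1/4 ∫_{-4}^{4} v(x) cos(pi*x/2) dx.
v is even and cos(pi*x/2) is even, so the integrand is even and a_2 = 1/2 ∫_0^{4} v(x) cos(pi*x/2) dx.
Directly, an antiderivative of (2) cos(pi*x/2) is 4*sin(pi*x/2)/pi; evaluating from 0 to 4: ∫_{0}^{4} (2) cos(pi*x/2) dx = (0) - (0) = 0.
Hence a_2 = (1/2)·(0) = 0.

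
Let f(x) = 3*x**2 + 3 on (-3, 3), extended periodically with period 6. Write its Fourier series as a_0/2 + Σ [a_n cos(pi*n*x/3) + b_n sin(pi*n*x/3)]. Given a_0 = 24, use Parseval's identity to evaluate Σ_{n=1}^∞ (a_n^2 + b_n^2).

648/5

Parseval: a_0^2/2 + Σ_{n≥1} (a_n^2+b_n^2) = 1/3 ∫_{-3}^{3} f(x)^2 dx = 2088/5.
Subtract a_0^2/2 = 288: Σ (a_n^2+b_n^2) = 648/5.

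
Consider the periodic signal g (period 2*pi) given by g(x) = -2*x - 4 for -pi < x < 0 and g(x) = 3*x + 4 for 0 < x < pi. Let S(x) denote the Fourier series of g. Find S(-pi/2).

-4 + pi

g is continuous at x = -pi/2 with value -4 + pi, so the series converges to -4 + pi there.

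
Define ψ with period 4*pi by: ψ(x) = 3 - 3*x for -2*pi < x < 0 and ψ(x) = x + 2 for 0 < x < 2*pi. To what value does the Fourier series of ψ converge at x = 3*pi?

x = 3*pi differs from x = -pi by 1 full period(s), and the series is 4*pi-periodic.
ψ is continuous at x = -pi with value 3 + 3*pi, so the series converges to 3 + 3*pi there.

3 + 3*pi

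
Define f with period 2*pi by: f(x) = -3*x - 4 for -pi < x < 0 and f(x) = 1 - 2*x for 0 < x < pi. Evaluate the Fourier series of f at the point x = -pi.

At x = -pi the one-sided limits are f(-pi^-) = 1 - 2*pi and f(-pi^+) = -4 + 3*pi.
By Dirichlet's theorem the series converges to their average, [(1 - 2*pi) + (-4 + 3*pi)]/2 = -3/2 + pi/2.

-3/2 + pi/2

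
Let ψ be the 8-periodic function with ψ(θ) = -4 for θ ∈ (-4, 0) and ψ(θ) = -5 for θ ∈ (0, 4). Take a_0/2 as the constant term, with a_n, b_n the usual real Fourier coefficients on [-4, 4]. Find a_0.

-9

a_0 = 1/4 ∫_{-4}^{4} ψ(θ) dθ = 1/4 · (-36) = -9.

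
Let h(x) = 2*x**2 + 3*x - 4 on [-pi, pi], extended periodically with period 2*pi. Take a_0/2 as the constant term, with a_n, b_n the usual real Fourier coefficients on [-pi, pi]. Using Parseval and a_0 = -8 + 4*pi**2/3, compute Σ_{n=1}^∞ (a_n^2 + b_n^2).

Parseval: a_0^2/2 + Σ_{n≥1} (a_n^2+b_n^2) = 1/pi ∫_{-pi}^{pi} h(x)^2 dx = -14*pi**2/3 + 32 + 8*pi**4/5.
Subtract a_0^2/2 = 8*(6 - pi**2)**2/9: Σ (a_n^2+b_n^2) = pi**2*(6 + 32*pi**2/45).

pi**2*(6 + 32*pi**2/45)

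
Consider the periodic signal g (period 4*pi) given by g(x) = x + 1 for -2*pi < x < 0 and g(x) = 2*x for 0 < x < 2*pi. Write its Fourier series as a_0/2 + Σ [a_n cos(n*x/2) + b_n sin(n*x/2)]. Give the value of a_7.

a_7 = (1/(2*pi)) ∫_{-2*pi}^{2*pi} g(x) cos(7*x/2) dx.
Split the integral at the breakpoints.
Integrating by parts (boundary term plus one more integral), an antiderivative of (x + 1) cos(7*x/2) is 2*x*sin(7*x/2)/7 + 2*sin(7*x/2)/7 + 4*cos(7*x/2)/49; evaluating from -2*pi to 0: ∫_{-2*pi}^{0} (x + 1) cos(7*x/2) dx = (4/49) - (-4/49) = 8/49.
Integrating by parts (boundary term plus one more integral), an antiderivative of (2*x) cos(7*x/2) is 4*x*sin(7*x/2)/7 + 8*cos(7*x/2)/49; evaluating from 0 to 2*pi: ∫_{0}^{2*pi} (2*x) cos(7*x/2) dx = (-8/49) - (8/49) = -16/49.
Summing the pieces and multiplying by (1/(2*pi)) gives a_7 = -4/(49*pi).

-4/(49*pi)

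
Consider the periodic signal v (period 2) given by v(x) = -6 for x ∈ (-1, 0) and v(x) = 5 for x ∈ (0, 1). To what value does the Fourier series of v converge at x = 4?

-1/2

x = 4 differs from x = 0 by 2 full period(s), and the series is 2-periodic.
At x = 0 the one-sided limits are v(0^-) = -6 and v(0^+) = 5.
By Dirichlet's theorem the series converges to their average, [(-6) + (5)]/2 = -1/2.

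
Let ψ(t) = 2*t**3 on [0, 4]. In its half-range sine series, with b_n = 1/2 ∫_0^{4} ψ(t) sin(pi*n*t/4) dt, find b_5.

b_5 = 1/2 ∫_0^{4} (2*t**3) sin(5*pi*t/4) dt.
Integrating by parts three times (tabular method), an antiderivative of (2*t**3) sin(5*pi*t/4) is -8*t**3*cos(5*pi*t/4)/(5*pi) + 96*t**2*sin(5*pi*t/4)/(25*pi**2) + 768*t*cos(5*pi*t/4)/(125*pi**3) - 3072*sin(5*pi*t/4)/(625*pi**4); evaluating from 0 to 4: ∫_{0}^{4} (2*t**3) sin(5*pi*t/4) dt = (512*(-6 + 25*pi**2)/(125*pi**3)) - (0) = 512*(-6 + 25*pi**2)/(125*pi**3).
Hence b_5 = (1/2)·(512*(-6 + 25*pi**2)/(125*pi**3)) = 256*(-6 + 25*pi**2)/(125*pi**3).

256*(-6 + 25*pi**2)/(125*pi**3)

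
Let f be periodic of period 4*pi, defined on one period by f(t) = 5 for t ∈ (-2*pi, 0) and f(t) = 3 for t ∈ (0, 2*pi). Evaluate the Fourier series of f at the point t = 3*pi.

5

t = 3*pi differs from t = -pi by 1 full period(s), and the series is 4*pi-periodic.
f is continuous at t = -pi with value 5, so the series converges to 5 there.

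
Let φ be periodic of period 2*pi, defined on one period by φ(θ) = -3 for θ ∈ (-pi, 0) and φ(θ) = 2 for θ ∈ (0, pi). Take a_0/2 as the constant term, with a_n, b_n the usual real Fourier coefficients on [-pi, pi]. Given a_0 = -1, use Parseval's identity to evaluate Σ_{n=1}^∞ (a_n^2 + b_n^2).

25/2

Parseval: a_0^2/2 + Σ_{n≥1} (a_n^2+b_n^2) = 1/pi ∫_{-pi}^{pi} φ(θ)^2 dθ = 13.
Subtract a_0^2/2 = 1/2: Σ (a_n^2+b_n^2) = 25/2.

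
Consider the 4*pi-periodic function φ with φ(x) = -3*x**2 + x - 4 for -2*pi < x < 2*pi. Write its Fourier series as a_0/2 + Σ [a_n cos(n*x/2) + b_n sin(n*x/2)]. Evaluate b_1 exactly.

4

b_1 = (1/(2*pi)) ∫_{-2*pi}^{2*pi} φ(x) sin(x/2) dx.
Integrating by parts twice (tabular method), an antiderivative of (-3*x**2 + x - 4) sin(x/2) is 6*x**2*cos(x/2) - 24*x*sin(x/2) - 2*x*cos(x/2) + 4*sin(x/2) - 40*cos(x/2); evaluating from -2*pi to 2*pi: ∫_{-2*pi}^{2*pi} (-3*x**2 + x - 4) sin(x/2) dx = (-24*pi**2 + 4*pi + 40) - (-24*pi**2 - 4*pi + 40) = 8*pi.
Hence b_1 = (1/(2*pi))·(8*pi) = 4.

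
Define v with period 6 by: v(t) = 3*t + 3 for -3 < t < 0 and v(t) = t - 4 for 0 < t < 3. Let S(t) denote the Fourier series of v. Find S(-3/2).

-3/2

v is continuous at t = -3/2 with value -3/2, so the series converges to -3/2 there.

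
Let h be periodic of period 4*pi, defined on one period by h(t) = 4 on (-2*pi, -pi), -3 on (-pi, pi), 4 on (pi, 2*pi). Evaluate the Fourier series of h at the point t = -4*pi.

-3

t = -4*pi differs from t = 0 by -1 full period(s), and the series is 4*pi-periodic.
h is continuous at t = 0 with value -3, so the series converges to -3 there.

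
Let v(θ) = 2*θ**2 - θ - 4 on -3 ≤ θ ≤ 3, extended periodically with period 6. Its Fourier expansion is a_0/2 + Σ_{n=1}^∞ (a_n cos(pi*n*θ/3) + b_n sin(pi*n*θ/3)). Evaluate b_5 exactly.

-6/(5*pi)

b_5 = 1/3 ∫_{-3}^{3} v(θ) sin(5*pi*θ/3) dθ.
Integrating by parts twice (tabular method), an antiderivative of (2*θ**2 - θ - 4) sin(5*pi*θ/3) is -6*θ**2*cos(5*pi*θ/3)/(5*pi) + 36*θ*sin(5*pi*θ/3)/(25*pi**2) + 3*θ*cos(5*pi*θ/3)/(5*pi) - 9*sin(5*pi*θ/3)/(25*pi**2) + 108*cos(5*pi*θ/3)/(125*pi**3) + 12*cos(5*pi*θ/3)/(5*pi); evaluating from -3 to 3: ∫_{-3}^{3} (2*θ**2 - θ - 4) sin(5*pi*θ/3) dθ = (3*(-36 + 275*pi**2)/(125*pi**3)) - (3*(-36 + 425*pi**2)/(125*pi**3)) = -18/(5*pi).
Hence b_5 = (1/3)·(-18/(5*pi)) = -6/(5*pi).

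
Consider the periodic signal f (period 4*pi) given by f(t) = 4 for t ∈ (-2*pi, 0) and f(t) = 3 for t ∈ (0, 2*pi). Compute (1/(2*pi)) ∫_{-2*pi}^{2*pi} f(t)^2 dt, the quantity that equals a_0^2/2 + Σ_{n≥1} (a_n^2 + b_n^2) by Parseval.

25

(1/(2*pi)) ∫_{-2*pi}^{2*pi} f(t)^2 dt = (1/(2*pi)) · (50*pi) = 25.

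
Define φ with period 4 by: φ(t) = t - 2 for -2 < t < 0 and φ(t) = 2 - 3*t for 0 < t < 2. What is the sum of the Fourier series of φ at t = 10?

-4

t = 10 differs from t = 2 by 2 full period(s), and the series is 4-periodic.
φ is continuous at t = 2 with value -4, so the series converges to -4 there.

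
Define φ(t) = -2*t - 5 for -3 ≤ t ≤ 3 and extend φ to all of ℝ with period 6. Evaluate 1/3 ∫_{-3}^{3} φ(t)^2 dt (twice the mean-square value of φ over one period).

74

1/3 ∫_{-3}^{3} φ(t)^2 dt = 1/3 · (222) = 74.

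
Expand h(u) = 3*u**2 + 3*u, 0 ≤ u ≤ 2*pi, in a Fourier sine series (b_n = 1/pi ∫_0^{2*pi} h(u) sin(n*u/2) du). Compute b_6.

b_6 = 1/pi ∫_0^{2*pi} (3*u**2 + 3*u) sin(3*u) du.
Integrating by parts twice (tabular method), an antiderivative of (3*u**2 + 3*u) sin(3*u) is -u**2*cos(3*u) + 2*u*sin(3*u)/3 - u*cos(3*u) + sin(3*u)/3 + 2*cos(3*u)/9; evaluating from 0 to 2*pi: ∫_{0}^{2*pi} (3*u**2 + 3*u) sin(3*u) du = (-4*pi**2 - 2*pi + 2/9) - (2/9) = -2*pi*(1 + 2*pi).
Hence b_6 = (1/pi)·(-2*pi*(1 + 2*pi)) = -4*pi - 2.

-4*pi - 2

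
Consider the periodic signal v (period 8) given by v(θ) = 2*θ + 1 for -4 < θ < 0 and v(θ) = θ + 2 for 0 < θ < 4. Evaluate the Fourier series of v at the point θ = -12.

-1/2

θ = -12 differs from θ = 4 by -2 full period(s), and the series is 8-periodic.
At θ = 4 the one-sided limits are v(4^-) = 6 and v(4^+) = -7.
By Dirichlet's theorem the series converges to their average, [(6) + (-7)]/2 = -1/2.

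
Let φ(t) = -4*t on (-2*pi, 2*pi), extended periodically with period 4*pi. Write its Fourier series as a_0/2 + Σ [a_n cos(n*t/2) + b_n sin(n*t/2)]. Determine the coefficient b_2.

b_2 = (1/(2*pi)) ∫_{-2*pi}^{2*pi} φ(t) sin(t) dt.
φ is odd and sin(t) is odd, so the integrand is even and b_2 = 1/pi ∫_0^{2*pi} φ(t) sin(t) dt.
Integrating by parts (boundary term plus one more integral), an antiderivative of (-4*t) sin(t) is 4*t*cos(t) - 4*sin(t); evaluating from 0 to 2*pi: ∫_{0}^{2*pi} (-4*t) sin(t) dt = (8*pi) - (0) = 8*pi.
Hence b_2 = (1/pi)·(8*pi) = 8.

8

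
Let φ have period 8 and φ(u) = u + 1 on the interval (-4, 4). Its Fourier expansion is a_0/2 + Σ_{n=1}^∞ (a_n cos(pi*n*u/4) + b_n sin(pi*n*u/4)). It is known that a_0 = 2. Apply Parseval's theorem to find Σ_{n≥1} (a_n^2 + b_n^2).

Parseval: a_0^2/2 + Σ_{n≥1} (a_n^2+b_n^2) = 1/4 ∫_{-4}^{4} φ(u)^2 du = 38/3.
Subtract a_0^2/2 = 2: Σ (a_n^2+b_n^2) = 32/3.

32/3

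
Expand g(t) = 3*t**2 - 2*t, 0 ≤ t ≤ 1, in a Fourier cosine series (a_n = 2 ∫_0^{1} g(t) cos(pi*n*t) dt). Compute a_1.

-4/pi**2

a_1 = 2 ∫_0^{1} (3*t**2 - 2*t) cos(pi*t) dt.
Integrating by parts twice (tabular method), an antiderivative of (3*t**2 - 2*t) cos(pi*t) is 3*t**2*sin(pi*t)/pi - 2*t*sin(pi*t)/pi + 6*t*cos(pi*t)/pi**2 - 6*sin(pi*t)/pi**3 - 2*cos(pi*t)/pi**2; evaluating from 0 to 1: ∫_{0}^{1} (3*t**2 - 2*t) cos(pi*t) dt = (-4/pi**2) - (-2/pi**2) = -2/pi**2.
Hence a_1 = 2·(-2/pi**2) = -4/pi**2.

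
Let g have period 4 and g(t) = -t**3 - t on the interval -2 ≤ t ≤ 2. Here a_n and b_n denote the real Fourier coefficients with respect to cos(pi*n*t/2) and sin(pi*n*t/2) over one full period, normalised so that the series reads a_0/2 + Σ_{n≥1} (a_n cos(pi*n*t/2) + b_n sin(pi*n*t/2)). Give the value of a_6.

a_6 = 1/2 ∫_{-2}^{2} g(t) cos(3*pi*t) dt.
g is odd and cos(3*pi*t) is even, so the integrand is odd over a symmetric interval and the integral vanishes.

0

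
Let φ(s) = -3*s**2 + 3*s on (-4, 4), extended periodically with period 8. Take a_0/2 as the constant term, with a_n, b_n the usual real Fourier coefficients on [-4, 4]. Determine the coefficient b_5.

b_5 = 1/4 ∫_{-4}^{4} φ(s) sin(5*pi*s/4) ds.
Integrating by parts twice (tabular method), an antiderivative of (-3*s**2 + 3*s) sin(5*pi*s/4) is 12*s**2*cos(5*pi*s/4)/(5*pi) - 96*s*sin(5*pi*s/4)/(25*pi**2) - 12*s*cos(5*pi*s/4)/(5*pi) + 48*sin(5*pi*s/4)/(25*pi**2) - 384*cos(5*pi*s/4)/(125*pi**3); evaluating from -4 to 4: ∫_{-4}^{4} (-3*s**2 + 3*s) sin(5*pi*s/4) ds = (48*(8 - 75*pi**2)/(125*pi**3)) - (-48/pi + 384/(125*pi**3)) = 96/(5*pi).
Hence b_5 = (1/4)·(96/(5*pi)) = 24/(5*pi).

24/(5*pi)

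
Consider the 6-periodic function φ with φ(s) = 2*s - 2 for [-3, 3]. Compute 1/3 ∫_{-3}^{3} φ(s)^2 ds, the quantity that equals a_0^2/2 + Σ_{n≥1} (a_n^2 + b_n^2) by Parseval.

32

1/3 ∫_{-3}^{3} φ(s)^2 ds = 1/3 · (96) = 32.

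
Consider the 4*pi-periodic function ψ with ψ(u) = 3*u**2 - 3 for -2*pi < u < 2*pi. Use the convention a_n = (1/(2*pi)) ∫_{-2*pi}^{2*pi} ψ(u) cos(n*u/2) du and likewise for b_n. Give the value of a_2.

12

a_2 = (1/(2*pi)) ∫_{-2*pi}^{2*pi} ψ(u) cos(u) du.
ψ is even and cos(u) is even, so the integrand is even and a_2 = 1/pi ∫_0^{2*pi} ψ(u) cos(u) du.
Integrating by parts twice (tabular method), an antiderivative of (3*u**2 - 3) cos(u) is 3*u**2*sin(u) + 6*u*cos(u) - 9*sin(u); evaluating from 0 to 2*pi: ∫_{0}^{2*pi} (3*u**2 - 3) cos(u) du = (12*pi) - (0) = 12*pi.
Hence a_2 = (1/pi)·(12*pi) = 12.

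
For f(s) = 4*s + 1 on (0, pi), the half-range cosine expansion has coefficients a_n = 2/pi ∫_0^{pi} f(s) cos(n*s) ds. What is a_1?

-16/pi

a_1 = 2/pi ∫_0^{pi} (4*s + 1) cos(s) ds.
Integrating by parts (boundary term plus one more integral), an antiderivative of (4*s + 1) cos(s) is 4*s*sin(s) + sin(s) + 4*cos(s); evaluating from 0 to pi: ∫_{0}^{pi} (4*s + 1) cos(s) ds = (-4) - (4) = -8.
Hence a_1 = (2/pi)·(-8) = -16/pi.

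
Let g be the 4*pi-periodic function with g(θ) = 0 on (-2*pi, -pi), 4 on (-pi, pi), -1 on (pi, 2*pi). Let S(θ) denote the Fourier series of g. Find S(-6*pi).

θ = -6*pi differs from θ = -2*pi by -1 full period(s), and the series is 4*pi-periodic.
At θ = -2*pi the one-sided limits are g(-2*pi^-) = -1 and g(-2*pi^+) = 0.
By Dirichlet's theorem the series converges to their average, [(-1) + (0)]/2 = -1/2.

-1/2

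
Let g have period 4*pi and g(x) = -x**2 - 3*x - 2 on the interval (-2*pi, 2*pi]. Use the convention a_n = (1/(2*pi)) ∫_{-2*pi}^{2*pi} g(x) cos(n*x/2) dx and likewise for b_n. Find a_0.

-8*pi**2/3 - 4

a_0 = (1/(2*pi)) ∫_{-2*pi}^{2*pi} g(x) dx = (1/(2*pi)) · (-16*pi**3/3 - 8*pi) = -8*pi**2/3 - 4.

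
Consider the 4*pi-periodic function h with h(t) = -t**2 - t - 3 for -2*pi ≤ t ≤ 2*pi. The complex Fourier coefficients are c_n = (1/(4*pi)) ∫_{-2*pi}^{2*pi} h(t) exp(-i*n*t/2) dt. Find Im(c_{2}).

Since h is real-valued, Im(c_{2}) = -(1/(4*pi)) ∫_{-2*pi}^{2*pi} h(t) sin(t) dt = -b_{2}/2.
Integrating by parts twice (tabular method), an antiderivative of (-t**2 - t - 3) sin(t) is t**2*cos(t) - 2*t*sin(t) + t*cos(t) - sin(t) + cos(t); evaluating from -2*pi to 2*pi: ∫_{-2*pi}^{2*pi} (-t**2 - t - 3) sin(t) dt = (1 + 2*pi + 4*pi**2) - (-2*pi + 1 + 4*pi**2) = 4*pi.
Hence Im(c_{2}) = (-1/(4*pi))·(4*pi) = -1.

-1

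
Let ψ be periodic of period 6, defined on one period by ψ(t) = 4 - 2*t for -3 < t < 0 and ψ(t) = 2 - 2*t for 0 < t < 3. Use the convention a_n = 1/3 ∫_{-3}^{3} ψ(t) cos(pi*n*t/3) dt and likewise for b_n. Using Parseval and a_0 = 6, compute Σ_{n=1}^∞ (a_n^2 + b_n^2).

38

Parseval: a_0^2/2 + Σ_{n≥1} (a_n^2+b_n^2) = 1/3 ∫_{-3}^{3} ψ(t)^2 dt = 56.
Subtract a_0^2/2 = 18: Σ (a_n^2+b_n^2) = 38.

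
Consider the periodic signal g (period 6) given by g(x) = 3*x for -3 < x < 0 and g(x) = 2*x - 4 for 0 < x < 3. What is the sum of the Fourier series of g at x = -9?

-7/2

x = -9 differs from x = -3 by -1 full period(s), and the series is 6-periodic.
At x = -3 the one-sided limits are g(-3^-) = 2 and g(-3^+) = -9.
By Dirichlet's theorem the series converges to their average, [(2) + (-9)]/2 = -7/2.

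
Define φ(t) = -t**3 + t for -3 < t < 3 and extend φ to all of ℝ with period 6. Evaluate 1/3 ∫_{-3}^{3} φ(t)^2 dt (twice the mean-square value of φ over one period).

1/3 ∫_{-3}^{3} φ(t)^2 dt = 1/3 · (15696/35) = 5232/35.

5232/35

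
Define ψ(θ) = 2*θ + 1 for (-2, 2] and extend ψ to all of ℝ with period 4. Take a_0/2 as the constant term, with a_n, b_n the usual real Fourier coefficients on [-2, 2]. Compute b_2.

-4/pi

b_2 = 1/2 ∫_{-2}^{2} ψ(θ) sin(pi*θ) dθ.
Integrating by parts (boundary term plus one more integral), an antiderivative of (2*θ + 1) sin(pi*θ) is -2*θ*cos(pi*θ)/pi + 2*sin(pi*θ)/pi**2 - cos(pi*θ)/pi; evaluating from -2 to 2: ∫_{-2}^{2} (2*θ + 1) sin(pi*θ) dθ = (-5/pi) - (3/pi) = -8/pi.
Hence b_2 = (1/2)·(-8/pi) = -4/pi.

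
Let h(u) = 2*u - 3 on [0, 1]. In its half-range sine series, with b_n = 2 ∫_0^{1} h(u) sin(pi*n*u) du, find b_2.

b_2 = 2 ∫_0^{1} (2*u - 3) sin(2*pi*u) du.
Integrating by parts (boundary term plus one more integral), an antiderivative of (2*u - 3) sin(2*pi*u) is -u*cos(2*pi*u)/pi + sin(2*pi*u)/(2*pi**2) + 3*cos(2*pi*u)/(2*pi); evaluating from 0 to 1: ∫_{0}^{1} (2*u - 3) sin(2*pi*u) du = (1/(2*pi)) - (3/(2*pi)) = -1/pi.
Hence b_2 = 2·(-1/pi) = -2/pi.

-2/pi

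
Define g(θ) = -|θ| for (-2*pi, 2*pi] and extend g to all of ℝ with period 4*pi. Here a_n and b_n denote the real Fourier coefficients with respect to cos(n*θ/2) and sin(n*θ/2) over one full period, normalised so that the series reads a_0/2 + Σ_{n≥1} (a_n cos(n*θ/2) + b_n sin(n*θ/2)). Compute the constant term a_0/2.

-pi

a_0 = (1/(2*pi)) ∫_{-2*pi}^{2*pi} g(θ) dθ = (1/(2*pi)) · (-4*pi**2) = -2*pi.
So the constant term a_0/2 = -pi.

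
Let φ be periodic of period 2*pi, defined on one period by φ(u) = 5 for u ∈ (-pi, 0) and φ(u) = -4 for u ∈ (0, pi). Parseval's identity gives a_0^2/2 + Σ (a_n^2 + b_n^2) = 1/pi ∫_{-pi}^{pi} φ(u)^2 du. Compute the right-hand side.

1/pi ∫_{-pi}^{pi} φ(u)^2 du = 1/pi · (41*pi) = 41.

41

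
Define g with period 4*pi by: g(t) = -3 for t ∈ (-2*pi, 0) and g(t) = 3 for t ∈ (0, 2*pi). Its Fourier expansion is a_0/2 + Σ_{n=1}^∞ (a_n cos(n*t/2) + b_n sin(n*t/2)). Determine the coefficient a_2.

0

a_2 = (1/(2*pi)) ∫_{-2*pi}^{2*pi} g(t) cos(t) dt.
g is odd and cos(t) is even, so the integrand is odd over a symmetric interval and the integral vanishes.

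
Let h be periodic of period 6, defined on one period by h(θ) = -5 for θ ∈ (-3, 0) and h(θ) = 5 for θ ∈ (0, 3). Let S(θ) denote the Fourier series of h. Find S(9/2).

θ = 9/2 differs from θ = -3/2 by 1 full period(s), and the series is 6-periodic.
h is continuous at θ = -3/2 with value -5, so the series converges to -5 there.

-5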